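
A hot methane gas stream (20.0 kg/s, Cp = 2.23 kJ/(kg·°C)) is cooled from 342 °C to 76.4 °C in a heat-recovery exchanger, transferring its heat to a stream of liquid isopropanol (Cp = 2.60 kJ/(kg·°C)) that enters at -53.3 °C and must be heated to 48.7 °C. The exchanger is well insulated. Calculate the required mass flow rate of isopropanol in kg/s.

Heat released by hot stream: Q = 20.0 × 2.23 × (342 − 76.4) = 11846 kJ/s
Energy balance on cold side (adiabatic exchanger): Q = ṁ_c·Cp_c·(T_c,out − T_c,in)
ṁ_c = 11846 / [2.60 × (48.7 − -53.3)] = 44.667 kg/s

ṁ_c = 44.7 kg/s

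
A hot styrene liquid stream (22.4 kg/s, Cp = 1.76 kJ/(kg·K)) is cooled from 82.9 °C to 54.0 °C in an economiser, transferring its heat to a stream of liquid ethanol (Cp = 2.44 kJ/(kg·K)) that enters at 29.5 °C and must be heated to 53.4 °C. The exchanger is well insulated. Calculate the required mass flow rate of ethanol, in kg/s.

Heat released by hot stream: Q = 22.4 × 1.76 × (82.9 − 54.0) = 1139.4 kJ/s
Energy balance on cold side (adiabatic exchanger): Q = ṁ_c·Cp_c·(T_c,out − T_c,in)
ṁ_c = 1139.4 / [2.44 × (53.4 − 29.5)] = 19.538 kg/s

ṁ_c = 19.5 kg/s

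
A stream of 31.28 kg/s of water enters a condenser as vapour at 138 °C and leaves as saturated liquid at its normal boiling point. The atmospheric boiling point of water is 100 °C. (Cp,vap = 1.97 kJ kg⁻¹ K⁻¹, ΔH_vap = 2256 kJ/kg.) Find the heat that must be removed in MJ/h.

vapour 138→100 °C: -74.86 kJ/kg
condensation at 100 °C: -2256 kJ/kg
Δh = -74.86 + -2256 = -2330.9 kJ/kg
Q = ṁ·Δh = 31.28 kg/s × -2330.9 kJ/kg = -72909 kJ/s
|Q| = 72909 kW = 262470 MJ/h

Q_c = 262000 MJ/h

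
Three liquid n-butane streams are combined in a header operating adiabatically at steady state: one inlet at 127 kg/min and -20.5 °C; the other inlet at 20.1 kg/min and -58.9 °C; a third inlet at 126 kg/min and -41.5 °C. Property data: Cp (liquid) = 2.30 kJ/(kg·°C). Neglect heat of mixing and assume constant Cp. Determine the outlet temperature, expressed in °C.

Adiabatic, steady state ⇒ Σ ṁᵢCp,ᵢ(T_out − Tᵢ) = 0
Σ ṁᵢCp,ᵢTᵢ = 127×2.30×-20.5 + 20.1×2.30×-58.9 + 126×2.30×-41.5 = -20738
Σ ṁᵢCp,ᵢ = 127×2.30 + 20.1×2.30 + 126×2.30 = 628.13
T_out = -20738 / 628.13 = -33.015 °C

T_out = -33.0 °C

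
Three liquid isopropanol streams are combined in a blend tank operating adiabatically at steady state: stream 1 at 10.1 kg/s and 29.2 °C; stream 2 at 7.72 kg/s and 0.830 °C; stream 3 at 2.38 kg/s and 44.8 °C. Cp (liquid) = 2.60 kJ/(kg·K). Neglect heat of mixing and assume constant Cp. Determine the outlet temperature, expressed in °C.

T_out = 20.2 °C

Energy balance with Q = 0: Σ ṁᵢCp,ᵢ(T_out − Tᵢ) = 0
T_out = Σ ṁᵢCp,ᵢTᵢ / Σ ṁᵢCp,ᵢ
      = 1060.7 / 52.52 = 20.196 °C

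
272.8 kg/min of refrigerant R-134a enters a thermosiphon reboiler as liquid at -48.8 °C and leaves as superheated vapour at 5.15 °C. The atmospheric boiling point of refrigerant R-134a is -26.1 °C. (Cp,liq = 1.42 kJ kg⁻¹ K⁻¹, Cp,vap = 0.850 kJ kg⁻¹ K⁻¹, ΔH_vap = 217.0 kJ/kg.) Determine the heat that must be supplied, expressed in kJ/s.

liquid -48.8→-26.1 °C: 32.234 kJ/kg
vaporisation at -26.1 °C: 217 kJ/kg
vapour -26.1→5.15 °C: 26.562 kJ/kg
Δh = 32.234 + 217 + 26.562 = 275.8 kJ/kg
Q = ṁ·Δh = 272.8 kg/min × 275.8 kJ/kg = 75237 kJ/min
|Q| = 1254 kW

Q = 1250 kJ/s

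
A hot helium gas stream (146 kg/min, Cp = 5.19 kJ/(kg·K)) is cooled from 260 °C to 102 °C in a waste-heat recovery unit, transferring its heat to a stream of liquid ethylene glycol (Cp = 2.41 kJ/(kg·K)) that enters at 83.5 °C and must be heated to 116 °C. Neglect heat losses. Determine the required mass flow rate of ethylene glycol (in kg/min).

Heat released by hot stream: Q = 146 × 5.19 × (260 − 102) = 119720 kJ/min
Energy balance on cold side (adiabatic exchanger): Q = ṁ_c·Cp_c·(T_c,out − T_c,in)
ṁ_c = 119720 / [2.41 × (116 − 83.5)] = 1528.5 kg/min

ṁ_c = 1530 kg/min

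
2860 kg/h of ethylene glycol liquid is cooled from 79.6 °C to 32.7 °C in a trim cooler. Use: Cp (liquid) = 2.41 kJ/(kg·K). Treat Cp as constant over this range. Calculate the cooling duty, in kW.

Q_c = 89.8 kW

Q = ṁ·Cp·ΔT = 2860 × 2.41 × (32.7 − 79.6) = -323260 kJ/h
Converting: 323260 / 3600 s = 89.795 kW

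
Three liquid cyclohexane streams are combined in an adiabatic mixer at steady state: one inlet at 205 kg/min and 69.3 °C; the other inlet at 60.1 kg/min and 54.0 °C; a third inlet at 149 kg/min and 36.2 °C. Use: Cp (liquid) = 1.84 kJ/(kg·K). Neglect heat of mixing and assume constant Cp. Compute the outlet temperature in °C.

T_out = 55.2 °C

Energy balance with Q = 0: Σ ṁᵢCp,ᵢ(T_out − Tᵢ) = 0
T_out = Σ ṁᵢCp,ᵢTᵢ / Σ ṁᵢCp,ᵢ
      = 42036 / 761.94 = 55.17 °C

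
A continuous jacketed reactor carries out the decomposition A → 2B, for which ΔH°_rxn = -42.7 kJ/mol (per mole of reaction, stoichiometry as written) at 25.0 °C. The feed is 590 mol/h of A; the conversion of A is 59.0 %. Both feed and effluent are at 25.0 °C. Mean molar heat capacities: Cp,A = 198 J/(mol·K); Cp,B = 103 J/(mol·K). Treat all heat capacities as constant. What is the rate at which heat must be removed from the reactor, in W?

Q_out = 4130 W

Extent of reaction ξ = 0.590 × 590 = 348.1 mol/h
Reaction term: ξ·ΔH°_rxn = 348.1 × -42.7 = -14864 kJ/h
Q = ΔH = -14864 kJ/h = -4.1289 kW
Heat removed = 4128.9 W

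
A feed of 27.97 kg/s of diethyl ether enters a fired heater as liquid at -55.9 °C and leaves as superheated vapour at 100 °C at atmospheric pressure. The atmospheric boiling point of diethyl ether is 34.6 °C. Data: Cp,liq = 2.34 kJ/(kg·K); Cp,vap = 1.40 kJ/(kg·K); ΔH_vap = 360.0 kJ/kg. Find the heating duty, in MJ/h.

liquid -55.9→34.6 °C: 211.77 kJ/kg
vaporisation at 34.6 °C: 360 kJ/kg
vapour 34.6→100 °C: 91.56 kJ/kg
Δh = 211.77 + 360 + 91.56 = 663.33 kJ/kg
Q = ṁ·Δh = 27.97 kg/s × 663.33 kJ/kg = 18553 kJ/s
|Q| = 18553 kW = 66792 MJ/h

Q = 66800 MJ/h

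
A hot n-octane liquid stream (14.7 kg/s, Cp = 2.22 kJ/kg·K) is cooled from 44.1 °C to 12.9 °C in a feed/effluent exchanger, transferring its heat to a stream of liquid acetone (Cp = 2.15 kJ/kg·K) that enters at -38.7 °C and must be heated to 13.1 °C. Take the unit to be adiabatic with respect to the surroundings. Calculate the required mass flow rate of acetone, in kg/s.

ṁ_c = 9.14 kg/s

Heat released by hot stream: Q = 14.7 × 2.22 × (44.1 − 12.9) = 1018.2 kJ/s
Energy balance on cold side (adiabatic exchanger): Q = ṁ_c·Cp_c·(T_c,out − T_c,in)
ṁ_c = 1018.2 / [2.15 × (13.1 − -38.7)] = 9.1423 kg/s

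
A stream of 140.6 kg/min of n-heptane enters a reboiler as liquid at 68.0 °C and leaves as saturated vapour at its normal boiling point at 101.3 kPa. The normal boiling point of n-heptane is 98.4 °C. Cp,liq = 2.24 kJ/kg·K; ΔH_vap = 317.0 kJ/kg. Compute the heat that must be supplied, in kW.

liquid 68.0→98.4 °C: 68.096 kJ/kg
vaporisation at 98.4 °C: 317 kJ/kg
Δh = 68.096 + 317 = 385.1 kJ/kg
Q = ṁ·Δh = 140.6 kg/min × 385.1 kJ/kg = 54144 kJ/min
|Q| = 902.41 kW

Q = 902 kW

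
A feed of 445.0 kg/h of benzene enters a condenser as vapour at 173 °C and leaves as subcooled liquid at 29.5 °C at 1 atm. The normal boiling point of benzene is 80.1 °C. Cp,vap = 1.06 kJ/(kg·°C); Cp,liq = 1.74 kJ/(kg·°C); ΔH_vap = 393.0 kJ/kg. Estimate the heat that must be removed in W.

vapour 173→80.1 °C: -98.474 kJ/kg
condensation at 80.1 °C: -393 kJ/kg
liquid 80.1→29.5 °C: -88.044 kJ/kg
Δh = -98.474 + -393 + -88.044 = -579.52 kJ/kg
Q = ṁ·Δh = 445.0 kg/h × -579.52 kJ/kg = -257890 kJ/h
|Q| = 71.635 kW = 71635 W

Q_c = 71600 W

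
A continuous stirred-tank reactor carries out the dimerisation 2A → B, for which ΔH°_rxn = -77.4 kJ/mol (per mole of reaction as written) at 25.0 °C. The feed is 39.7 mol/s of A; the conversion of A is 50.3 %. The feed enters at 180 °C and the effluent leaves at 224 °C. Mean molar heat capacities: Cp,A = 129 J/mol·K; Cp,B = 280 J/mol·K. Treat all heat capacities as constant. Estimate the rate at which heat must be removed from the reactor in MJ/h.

Q_out = 1810 MJ/h

Extent of reaction ξ = 0.503 × 39.7 / 2 = 9.9846 mol/s
Reaction term: ξ·ΔH°_rxn = 9.9846 × -77.4 = -772.8 kJ/s
Sensible, feed 180→25 °C: -793.8 kJ/s
Outlet flows (mol/s): A 19.731, B 9.9846
Sensible, products 25→224 °C: 1062.9 kJ/s
Q = ΔH = -503.75 kJ/s = -503.75 kW
Heat removed = 1813.5 MJ/h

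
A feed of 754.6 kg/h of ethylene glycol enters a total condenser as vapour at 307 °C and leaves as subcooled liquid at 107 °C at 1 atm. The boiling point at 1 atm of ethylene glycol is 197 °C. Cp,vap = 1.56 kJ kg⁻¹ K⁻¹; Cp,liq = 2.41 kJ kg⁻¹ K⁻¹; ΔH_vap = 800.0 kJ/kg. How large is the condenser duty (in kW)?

vapour 307→197 °C: -171.6 kJ/kg
condensation at 197 °C: -800 kJ/kg
liquid 197→107 °C: -216.9 kJ/kg
Δh = -171.6 + -800 + -216.9 = -1188.5 kJ/kg
Q = ṁ·Δh = 754.6 kg/h × -1188.5 kJ/kg = -896840 kJ/h
|Q| = 249.12 kW

Q_c = 249 kW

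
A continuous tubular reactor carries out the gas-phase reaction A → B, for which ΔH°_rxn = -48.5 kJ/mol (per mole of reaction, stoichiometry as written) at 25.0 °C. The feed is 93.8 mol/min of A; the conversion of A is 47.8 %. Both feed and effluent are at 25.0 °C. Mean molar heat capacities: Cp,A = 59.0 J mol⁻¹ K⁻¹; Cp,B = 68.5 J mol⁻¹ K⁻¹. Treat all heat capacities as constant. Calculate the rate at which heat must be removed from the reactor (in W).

Q_out = 36200 W

Extent of reaction ξ = 0.478 × 93.8 = 44.836 mol/min
Reaction term: ξ·ΔH°_rxn = 44.836 × -48.5 = -2174.6 kJ/min
Q = ΔH = -2174.6 kJ/min = -36.243 kW
Heat removed = 36243 W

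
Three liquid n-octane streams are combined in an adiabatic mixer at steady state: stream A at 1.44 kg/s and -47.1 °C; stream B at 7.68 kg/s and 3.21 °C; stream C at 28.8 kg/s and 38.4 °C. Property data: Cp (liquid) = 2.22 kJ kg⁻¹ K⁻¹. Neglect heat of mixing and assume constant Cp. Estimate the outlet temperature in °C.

Adiabatic, steady state ⇒ Σ ṁᵢCp,ᵢ(T_out − Tᵢ) = 0
T_out = Σ ṁᵢCp,ᵢTᵢ / Σ ṁᵢCp,ᵢ
      = 2359.3 / 84.182 = 28.026 °C

T_out = 28.0 °C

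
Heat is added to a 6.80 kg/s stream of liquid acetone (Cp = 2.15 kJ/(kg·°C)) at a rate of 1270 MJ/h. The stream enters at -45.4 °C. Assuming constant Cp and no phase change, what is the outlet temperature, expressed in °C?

T_out = -21.3 °C

Q = 1270 MJ/h = 352.78 kJ/s
ΔT = Q/(ṁ·Cp) = 352.78/(6.80×2.15) = 24.13 K
T_out = -45.4 + 24.13 = -21.27 °C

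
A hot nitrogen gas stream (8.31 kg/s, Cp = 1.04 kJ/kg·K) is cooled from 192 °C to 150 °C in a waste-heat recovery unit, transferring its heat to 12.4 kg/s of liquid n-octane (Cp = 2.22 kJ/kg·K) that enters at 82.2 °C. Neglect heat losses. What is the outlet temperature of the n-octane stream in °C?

T_c,out = 95.4 °C

Heat released by hot stream: Q = 8.31 × 1.04 × (192 − 150) = 362.98 kJ/s
Energy balance on cold side (adiabatic exchanger): Q = ṁ_c·Cp_c·(T_c,out − T_c,in)
T_c,out = 82.2 + 362.98/(12.4 × 2.22) = 95.386 °C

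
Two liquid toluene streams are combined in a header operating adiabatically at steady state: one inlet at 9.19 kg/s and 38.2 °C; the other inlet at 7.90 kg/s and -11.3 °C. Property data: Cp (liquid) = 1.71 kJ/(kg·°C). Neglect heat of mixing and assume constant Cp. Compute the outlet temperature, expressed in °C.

T_out = 15.3 °C

No heat crosses the boundary, so H_out = H_in.
T_out = Σ ṁᵢCp,ᵢTᵢ / Σ ṁᵢCp,ᵢ
      = 447.66 / 29.224 = 15.318 °C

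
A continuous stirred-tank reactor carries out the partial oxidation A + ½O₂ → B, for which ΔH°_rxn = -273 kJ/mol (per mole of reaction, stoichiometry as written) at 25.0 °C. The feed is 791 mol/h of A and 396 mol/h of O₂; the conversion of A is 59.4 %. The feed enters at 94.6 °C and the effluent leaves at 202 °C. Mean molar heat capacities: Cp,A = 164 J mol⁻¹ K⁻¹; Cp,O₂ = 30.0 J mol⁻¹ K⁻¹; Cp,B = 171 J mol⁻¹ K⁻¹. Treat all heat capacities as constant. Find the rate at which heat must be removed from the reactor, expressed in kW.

Q_out = 31.6 kW

Extent of reaction ξ = 0.594 × 791 = 469.85 mol/h
Reaction term: ξ·ΔH°_rxn = 469.85 × -273 = -128270 kJ/h
Sensible, feed 94.6→25 °C: -9855.6 kJ/h
Outlet flows (mol/h): A 321.15, O₂ 161.07, B 469.85
Sensible, products 25→202 °C: 24399 kJ/h
Q = ΔH = -113730 kJ/h = -31.591 kW
Heat removed = 31.591 kW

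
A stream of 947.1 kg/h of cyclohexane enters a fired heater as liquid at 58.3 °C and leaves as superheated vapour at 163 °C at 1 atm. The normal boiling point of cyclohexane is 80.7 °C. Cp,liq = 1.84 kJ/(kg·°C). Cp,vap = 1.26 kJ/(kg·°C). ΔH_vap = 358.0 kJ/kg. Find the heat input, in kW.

Q = 132 kW

liquid 58.3→80.7 °C: 41.216 kJ/kg
vaporisation at 80.7 °C: 358 kJ/kg
vapour 80.7→163 °C: 103.7 kJ/kg
Δh = 41.216 + 358 + 103.7 = 502.91 kJ/kg
Q = ṁ·Δh = 947.1 kg/h × 502.91 kJ/kg = 476310 kJ/h
|Q| = 132.31 kW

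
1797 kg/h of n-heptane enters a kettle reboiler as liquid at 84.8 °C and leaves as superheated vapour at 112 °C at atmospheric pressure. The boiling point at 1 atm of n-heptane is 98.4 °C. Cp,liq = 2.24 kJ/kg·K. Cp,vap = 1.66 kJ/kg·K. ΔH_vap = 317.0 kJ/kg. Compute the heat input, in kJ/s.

Q = 185 kJ/s

liquid 84.8→98.4 °C: 30.464 kJ/kg
vaporisation at 98.4 °C: 317 kJ/kg
vapour 98.4→112 °C: 22.576 kJ/kg
Δh = 30.464 + 317 + 22.576 = 370.04 kJ/kg
Q = ṁ·Δh = 1797 kg/h × 370.04 kJ/kg = 664960 kJ/h
|Q| = 184.71 kW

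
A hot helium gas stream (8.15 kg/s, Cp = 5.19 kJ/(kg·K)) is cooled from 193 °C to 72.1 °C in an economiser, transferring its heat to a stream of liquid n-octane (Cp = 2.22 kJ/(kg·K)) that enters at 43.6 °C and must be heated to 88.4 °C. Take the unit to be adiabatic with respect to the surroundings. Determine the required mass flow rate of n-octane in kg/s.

ṁ_c = 51.4 kg/s

Heat released by hot stream: Q = 8.15 × 5.19 × (193 − 72.1) = 5113.9 kJ/s
Energy balance on cold side (adiabatic exchanger): Q = ṁ_c·Cp_c·(T_c,out − T_c,in)
ṁ_c = 5113.9 / [2.22 × (88.4 − 43.6)] = 51.419 kg/s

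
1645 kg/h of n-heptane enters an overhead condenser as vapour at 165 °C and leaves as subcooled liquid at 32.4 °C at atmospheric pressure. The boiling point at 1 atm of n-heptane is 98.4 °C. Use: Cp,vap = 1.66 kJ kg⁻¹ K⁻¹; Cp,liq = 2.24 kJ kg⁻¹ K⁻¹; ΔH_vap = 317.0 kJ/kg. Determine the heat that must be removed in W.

vapour 165→98.4 °C: -110.56 kJ/kg
condensation at 98.4 °C: -317 kJ/kg
liquid 98.4→32.4 °C: -147.84 kJ/kg
Δh = -110.56 + -317 + -147.84 = -575.4 kJ/kg
Q = ṁ·Δh = 1645 kg/h × -575.4 kJ/kg = -946530 kJ/h
|Q| = 262.92 kW = 262920 W

Q_c = 263000 W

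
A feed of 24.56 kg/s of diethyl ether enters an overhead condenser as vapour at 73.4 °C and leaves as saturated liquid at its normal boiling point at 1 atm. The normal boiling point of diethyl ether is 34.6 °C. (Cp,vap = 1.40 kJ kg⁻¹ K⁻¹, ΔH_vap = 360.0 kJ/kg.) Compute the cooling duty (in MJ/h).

Q_c = 36600 MJ/h

vapour 73.4→34.6 °C: -54.32 kJ/kg
condensation at 34.6 °C: -360 kJ/kg
Δh = -54.32 + -360 = -414.32 kJ/kg
Q = ṁ·Δh = 24.56 kg/s × -414.32 kJ/kg = -10176 kJ/s
|Q| = 10176 kW = 36633 MJ/h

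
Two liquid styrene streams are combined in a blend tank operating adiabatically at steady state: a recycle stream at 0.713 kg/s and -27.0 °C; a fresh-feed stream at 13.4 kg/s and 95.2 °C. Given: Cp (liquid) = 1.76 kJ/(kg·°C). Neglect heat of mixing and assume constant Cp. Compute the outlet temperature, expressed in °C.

T_out = 89.0 °C

Energy balance with Q = 0: Σ ṁᵢCp,ᵢ(T_out − Tᵢ) = 0
T_out = Σ ṁᵢCp,ᵢTᵢ / Σ ṁᵢCp,ᵢ
      = 2211.3 / 24.839 = 89.026 °C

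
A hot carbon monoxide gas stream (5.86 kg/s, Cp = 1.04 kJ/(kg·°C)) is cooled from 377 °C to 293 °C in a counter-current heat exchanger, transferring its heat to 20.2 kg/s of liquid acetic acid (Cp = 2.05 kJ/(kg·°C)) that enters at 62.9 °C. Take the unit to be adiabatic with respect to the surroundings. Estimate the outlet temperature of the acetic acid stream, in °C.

Heat released by hot stream: Q = 5.86 × 1.04 × (377 − 293) = 511.93 kJ/s
Energy balance on cold side (adiabatic exchanger): Q = ṁ_c·Cp_c·(T_c,out − T_c,in)
T_c,out = 62.9 + 511.93/(20.2 × 2.05) = 75.262 °C

T_c,out = 75.3 °C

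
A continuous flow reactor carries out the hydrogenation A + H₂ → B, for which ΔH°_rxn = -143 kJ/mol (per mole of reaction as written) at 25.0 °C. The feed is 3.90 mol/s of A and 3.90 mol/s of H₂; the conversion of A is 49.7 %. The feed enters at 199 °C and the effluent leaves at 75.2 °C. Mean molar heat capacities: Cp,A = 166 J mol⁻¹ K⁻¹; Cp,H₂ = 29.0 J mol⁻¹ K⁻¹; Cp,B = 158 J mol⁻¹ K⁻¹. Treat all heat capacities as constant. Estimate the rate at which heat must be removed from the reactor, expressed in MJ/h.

Q_out = 1350 MJ/h

Extent of reaction ξ = 0.497 × 3.90 = 1.9383 mol/s
Reaction term: ξ·ΔH°_rxn = 1.9383 × -143 = -277.18 kJ/s
Sensible, feed 199→25 °C: -132.33 kJ/s
Outlet flows (mol/s): A 1.9617, H₂ 1.9617, B 1.9383
Sensible, products 25→75.2 °C: 34.577 kJ/s
Q = ΔH = -374.93 kJ/s = -374.93 kW
Heat removed = 1349.7 MJ/h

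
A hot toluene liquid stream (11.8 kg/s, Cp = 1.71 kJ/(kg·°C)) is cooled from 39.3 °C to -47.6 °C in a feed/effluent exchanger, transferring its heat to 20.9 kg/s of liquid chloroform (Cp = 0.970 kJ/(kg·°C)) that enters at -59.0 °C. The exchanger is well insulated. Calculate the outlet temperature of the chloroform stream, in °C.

Heat released by hot stream: Q = 11.8 × 1.71 × (39.3 − -47.6) = 1753.5 kJ/s
Energy balance on cold side (adiabatic exchanger): Q = ṁ_c·Cp_c·(T_c,out − T_c,in)
T_c,out = -59.0 + 1753.5/(20.9 × 0.970) = 27.493 °C

T_c,out = 27.5 °C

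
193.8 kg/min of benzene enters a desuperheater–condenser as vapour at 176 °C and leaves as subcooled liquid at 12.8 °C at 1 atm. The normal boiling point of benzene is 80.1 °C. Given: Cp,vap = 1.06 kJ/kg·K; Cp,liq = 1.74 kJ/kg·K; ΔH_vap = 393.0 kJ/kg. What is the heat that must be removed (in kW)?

vapour 176→80.1 °C: -101.65 kJ/kg
condensation at 80.1 °C: -393 kJ/kg
liquid 80.1→12.8 °C: -117.1 kJ/kg
Δh = -101.65 + -393 + -117.1 = -611.76 kJ/kg
Q = ṁ·Δh = 193.8 kg/min × -611.76 kJ/kg = -118560 kJ/min
|Q| = 1976 kW

Q_c = 1980 kW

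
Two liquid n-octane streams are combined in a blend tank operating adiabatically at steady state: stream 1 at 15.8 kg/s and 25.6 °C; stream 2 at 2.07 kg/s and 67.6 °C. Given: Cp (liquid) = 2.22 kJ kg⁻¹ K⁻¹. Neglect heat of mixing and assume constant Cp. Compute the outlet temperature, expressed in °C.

T_out = 30.5 °C

No heat crosses the boundary, so H_out = H_in.
Σ ṁᵢCp,ᵢTᵢ = 15.8×2.22×25.6 + 2.07×2.22×67.6 = 1208.6
Σ ṁᵢCp,ᵢ = 15.8×2.22 + 2.07×2.22 = 39.671
T_out = 1208.6 / 39.671 = 30.465 °C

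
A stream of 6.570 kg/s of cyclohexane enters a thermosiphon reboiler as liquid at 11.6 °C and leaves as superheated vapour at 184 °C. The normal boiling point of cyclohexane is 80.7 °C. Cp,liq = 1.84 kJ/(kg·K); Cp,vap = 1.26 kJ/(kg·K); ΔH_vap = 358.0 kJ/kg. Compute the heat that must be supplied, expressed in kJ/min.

Q = 243000 kJ/min

liquid 11.6→80.7 °C: 127.14 kJ/kg
vaporisation at 80.7 °C: 358 kJ/kg
vapour 80.7→184 °C: 130.16 kJ/kg
Δh = 127.14 + 358 + 130.16 = 615.3 kJ/kg
Q = ṁ·Δh = 6.570 kg/s × 615.3 kJ/kg = 4042.5 kJ/s
|Q| = 4042.5 kW = 242550 kJ/min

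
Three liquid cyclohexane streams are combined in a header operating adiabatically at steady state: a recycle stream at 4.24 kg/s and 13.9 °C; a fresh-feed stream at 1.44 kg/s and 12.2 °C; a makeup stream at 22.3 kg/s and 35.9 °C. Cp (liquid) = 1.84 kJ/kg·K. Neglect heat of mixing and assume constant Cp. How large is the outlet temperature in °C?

T_out = 31.3 °C

Energy balance with Q = 0: Σ ṁᵢCp,ᵢ(T_out − Tᵢ) = 0
T_out = Σ ṁᵢCp,ᵢTᵢ / Σ ṁᵢCp,ᵢ
      = 1613.8 / 51.483 = 31.346 °C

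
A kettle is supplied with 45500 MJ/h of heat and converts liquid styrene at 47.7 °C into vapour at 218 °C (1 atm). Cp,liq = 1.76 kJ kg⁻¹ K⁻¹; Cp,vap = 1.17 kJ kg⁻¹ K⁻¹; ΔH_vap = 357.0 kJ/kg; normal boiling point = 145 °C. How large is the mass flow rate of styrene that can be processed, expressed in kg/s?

ṁ = 20.6 kg/s

Δh = 1.76×(145−47.7) + 357.0 + 1.17×(218−145) = 613.66 kJ/kg
Q = 45500 MJ/h = 12639 kJ/s = 12639 kJ/s
ṁ = Q/Δh = 12639 / 613.66 = 20.596 kg/s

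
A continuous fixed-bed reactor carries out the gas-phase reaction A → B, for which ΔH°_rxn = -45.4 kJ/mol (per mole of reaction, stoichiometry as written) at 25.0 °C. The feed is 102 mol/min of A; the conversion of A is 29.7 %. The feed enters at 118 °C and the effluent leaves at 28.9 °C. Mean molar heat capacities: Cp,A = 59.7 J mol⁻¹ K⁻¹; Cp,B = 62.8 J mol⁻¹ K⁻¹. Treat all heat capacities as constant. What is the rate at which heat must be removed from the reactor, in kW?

Extent of reaction ξ = 0.297 × 102 = 30.294 mol/min
Reaction term: ξ·ΔH°_rxn = 30.294 × -45.4 = -1375.3 kJ/min
Sensible, feed 118→25 °C: -566.31 kJ/min
Outlet flows (mol/min): A 71.706, B 30.294
Sensible, products 25→28.9 °C: 24.115 kJ/min
Q = ΔH = -1917.5 kJ/min = -31.959 kW
Heat removed = 31.959 kW

Q_out = 32.0 kW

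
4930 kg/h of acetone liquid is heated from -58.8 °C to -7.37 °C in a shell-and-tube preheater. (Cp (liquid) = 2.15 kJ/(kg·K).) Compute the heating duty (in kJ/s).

Q = ṁ·Cp·ΔT = 4930 × 2.15 × (-7.37 − -58.8) = 545130 kJ/h
Converting: 545130 / 3600 s = 151.43 kW

Q = 151 kJ/s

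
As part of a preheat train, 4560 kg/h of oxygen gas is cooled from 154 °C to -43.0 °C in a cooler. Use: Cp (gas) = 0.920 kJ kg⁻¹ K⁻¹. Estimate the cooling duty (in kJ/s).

Q = ṁ·Cp·ΔT = 4560 × 0.920 × (-43.0 − 154) = -826450 kJ/h
Converting: 826450 / 3600 s = 229.57 kW

Q_c = 230 kJ/s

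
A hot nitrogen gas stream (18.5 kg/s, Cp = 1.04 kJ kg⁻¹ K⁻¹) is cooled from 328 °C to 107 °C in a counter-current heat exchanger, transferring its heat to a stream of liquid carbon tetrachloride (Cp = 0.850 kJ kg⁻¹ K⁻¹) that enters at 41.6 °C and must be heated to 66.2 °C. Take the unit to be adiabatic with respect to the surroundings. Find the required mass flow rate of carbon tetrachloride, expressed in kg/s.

Heat released by hot stream: Q = 18.5 × 1.04 × (328 − 107) = 4252 kJ/s
Energy balance on cold side (adiabatic exchanger): Q = ṁ_c·Cp_c·(T_c,out − T_c,in)
ṁ_c = 4252 / [0.850 × (66.2 − 41.6)] = 203.35 kg/s

ṁ_c = 203 kg/s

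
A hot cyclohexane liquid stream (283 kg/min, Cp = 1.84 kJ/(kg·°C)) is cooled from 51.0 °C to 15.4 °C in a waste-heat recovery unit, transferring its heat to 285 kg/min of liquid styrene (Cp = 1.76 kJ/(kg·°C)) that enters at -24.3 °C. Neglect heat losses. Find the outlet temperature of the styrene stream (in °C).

Heat released by hot stream: Q = 283 × 1.84 × (51.0 − 15.4) = 18538 kJ/min
Energy balance on cold side (adiabatic exchanger): Q = ṁ_c·Cp_c·(T_c,out − T_c,in)
T_c,out = -24.3 + 18538/(285 × 1.76) = 12.657 °C

T_c,out = 12.7 °C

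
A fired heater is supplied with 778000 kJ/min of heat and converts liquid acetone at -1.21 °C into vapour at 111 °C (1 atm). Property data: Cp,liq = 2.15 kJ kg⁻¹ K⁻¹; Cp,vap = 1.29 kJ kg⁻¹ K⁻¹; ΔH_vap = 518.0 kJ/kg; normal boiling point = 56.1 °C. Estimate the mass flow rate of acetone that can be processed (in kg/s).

Δh = 2.15×(56.1−-1.21) + 518.0 + 1.29×(111−56.1) = 712.04 kJ/kg
Q = 778000 kJ/min = 12967 kJ/s = 12967 kJ/s
ṁ = Q/Δh = 12967 / 712.04 = 18.211 kg/s

ṁ = 18.2 kg/s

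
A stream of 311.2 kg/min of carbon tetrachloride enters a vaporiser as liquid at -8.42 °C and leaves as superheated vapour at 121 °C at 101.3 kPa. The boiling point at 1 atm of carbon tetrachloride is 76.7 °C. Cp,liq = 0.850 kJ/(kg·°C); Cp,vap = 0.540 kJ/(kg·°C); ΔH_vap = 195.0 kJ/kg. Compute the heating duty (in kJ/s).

liquid -8.42→76.7 °C: 72.352 kJ/kg
vaporisation at 76.7 °C: 195 kJ/kg
vapour 76.7→121 °C: 23.922 kJ/kg
Δh = 72.352 + 195 + 23.922 = 291.27 kJ/kg
Q = ṁ·Δh = 311.2 kg/min × 291.27 kJ/kg = 90644 kJ/min
|Q| = 1510.7 kW

Q = 1510 kJ/s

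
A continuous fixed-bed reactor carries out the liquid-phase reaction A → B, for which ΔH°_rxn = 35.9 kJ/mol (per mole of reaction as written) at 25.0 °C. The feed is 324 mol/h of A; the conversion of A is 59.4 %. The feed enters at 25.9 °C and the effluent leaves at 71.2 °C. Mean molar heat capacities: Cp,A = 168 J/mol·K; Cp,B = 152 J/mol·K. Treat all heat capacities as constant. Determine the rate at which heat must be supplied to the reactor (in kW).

Extent of reaction ξ = 0.594 × 324 = 192.46 mol/h
Reaction term: ξ·ΔH°_rxn = 192.46 × 35.9 = 6909.2 kJ/h
Sensible, feed 25.9→25 °C: -48.989 kJ/h
Outlet flows (mol/h): A 131.54, B 192.46
Sensible, products 25→71.2 °C: 2372.5 kJ/h
Q = ΔH = 9232.7 kJ/h = 2.5646 kW
Heat supplied = 2.5646 kW

Q_in = 2.56 kW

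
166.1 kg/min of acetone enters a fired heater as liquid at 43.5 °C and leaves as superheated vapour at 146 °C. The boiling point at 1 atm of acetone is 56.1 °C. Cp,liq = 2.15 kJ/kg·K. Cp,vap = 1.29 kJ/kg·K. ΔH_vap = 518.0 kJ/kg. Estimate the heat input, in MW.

Q = 1.83 MW

liquid 43.5→56.1 °C: 27.09 kJ/kg
vaporisation at 56.1 °C: 518 kJ/kg
vapour 56.1→146 °C: 115.97 kJ/kg
Δh = 27.09 + 518 + 115.97 = 661.06 kJ/kg
Q = ṁ·Δh = 166.1 kg/min × 661.06 kJ/kg = 109800 kJ/min
|Q| = 1830 kW = 1.83 MW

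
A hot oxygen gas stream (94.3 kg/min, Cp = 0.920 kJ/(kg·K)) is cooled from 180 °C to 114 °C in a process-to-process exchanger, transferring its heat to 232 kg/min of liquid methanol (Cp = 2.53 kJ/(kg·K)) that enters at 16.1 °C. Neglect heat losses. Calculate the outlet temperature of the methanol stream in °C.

Heat released by hot stream: Q = 94.3 × 0.920 × (180 − 114) = 5725.9 kJ/min
Energy balance on cold side (adiabatic exchanger): Q = ṁ_c·Cp_c·(T_c,out − T_c,in)
T_c,out = 16.1 + 5725.9/(232 × 2.53) = 25.855 °C

T_c,out = 25.9 °C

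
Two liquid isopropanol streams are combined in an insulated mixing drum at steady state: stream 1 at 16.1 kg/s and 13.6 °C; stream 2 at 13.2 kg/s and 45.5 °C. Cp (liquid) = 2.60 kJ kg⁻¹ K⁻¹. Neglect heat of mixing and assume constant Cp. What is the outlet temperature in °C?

Adiabatic, steady state ⇒ Σ ṁᵢCp,ᵢ(T_out − Tᵢ) = 0
Σ ṁᵢCp,ᵢTᵢ = 16.1×2.60×13.6 + 13.2×2.60×45.5 = 2130.9
Σ ṁᵢCp,ᵢ = 16.1×2.60 + 13.2×2.60 = 76.18
T_out = 2130.9 / 76.18 = 27.971 °C

T_out = 28.0 °C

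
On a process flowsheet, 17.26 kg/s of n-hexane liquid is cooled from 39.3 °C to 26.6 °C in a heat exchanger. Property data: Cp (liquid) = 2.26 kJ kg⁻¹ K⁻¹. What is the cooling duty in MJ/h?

Q_c = 1780 MJ/h

Q = ṁ·Cp·ΔT = 17.26 × 2.26 × (26.6 − 39.3) = -495.4 kJ/s
Cooling duty = 1783.4 MJ/h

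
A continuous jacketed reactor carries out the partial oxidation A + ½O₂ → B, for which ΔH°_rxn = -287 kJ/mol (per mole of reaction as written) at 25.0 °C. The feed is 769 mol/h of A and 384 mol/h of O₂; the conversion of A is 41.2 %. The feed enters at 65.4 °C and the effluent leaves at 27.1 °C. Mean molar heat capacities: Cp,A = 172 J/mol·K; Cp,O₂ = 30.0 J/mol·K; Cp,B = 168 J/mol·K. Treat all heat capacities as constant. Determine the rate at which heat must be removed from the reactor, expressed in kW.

Extent of reaction ξ = 0.412 × 769 = 316.83 mol/h
Reaction term: ξ·ΔH°_rxn = 316.83 × -287 = -90930 kJ/h
Sensible, feed 65.4→25 °C: -5809 kJ/h
Outlet flows (mol/h): A 452.17, O₂ 225.59, B 316.83
Sensible, products 25→27.1 °C: 289.31 kJ/h
Q = ΔH = -96449 kJ/h = -26.791 kW
Heat removed = 26.791 kW

Q_out = 26.8 kW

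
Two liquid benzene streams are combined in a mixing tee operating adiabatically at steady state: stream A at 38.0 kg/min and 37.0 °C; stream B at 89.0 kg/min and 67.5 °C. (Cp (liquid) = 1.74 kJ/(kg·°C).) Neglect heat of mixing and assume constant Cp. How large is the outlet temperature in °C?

No heat crosses the boundary, so H_out = H_in.
Σ ṁᵢCp,ᵢTᵢ = 38.0×1.74×37.0 + 89.0×1.74×67.5 = 12899
Σ ṁᵢCp,ᵢ = 38.0×1.74 + 89.0×1.74 = 220.98
T_out = 12899 / 220.98 = 58.374 °C

T_out = 58.4 °C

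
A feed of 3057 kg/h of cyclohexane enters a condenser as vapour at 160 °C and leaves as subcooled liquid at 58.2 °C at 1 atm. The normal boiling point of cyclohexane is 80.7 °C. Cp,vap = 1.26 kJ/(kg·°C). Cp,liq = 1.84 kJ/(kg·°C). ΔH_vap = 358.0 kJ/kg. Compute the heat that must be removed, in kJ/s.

vapour 160→80.7 °C: -99.918 kJ/kg
condensation at 80.7 °C: -358 kJ/kg
liquid 80.7→58.2 °C: -41.4 kJ/kg
Δh = -99.918 + -358 + -41.4 = -499.32 kJ/kg
Q = ṁ·Δh = 3057 kg/h × -499.32 kJ/kg = -1.5264e+06 kJ/h
|Q| = 424 kW

Q_c = 424 kJ/s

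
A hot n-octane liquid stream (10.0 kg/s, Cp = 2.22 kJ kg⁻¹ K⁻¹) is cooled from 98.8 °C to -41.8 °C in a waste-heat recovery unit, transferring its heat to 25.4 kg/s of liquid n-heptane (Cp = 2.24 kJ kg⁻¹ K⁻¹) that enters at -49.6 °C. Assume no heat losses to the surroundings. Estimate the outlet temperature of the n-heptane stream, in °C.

Heat released by hot stream: Q = 10.0 × 2.22 × (98.8 − -41.8) = 3121.3 kJ/s
Energy balance on cold side (adiabatic exchanger): Q = ṁ_c·Cp_c·(T_c,out − T_c,in)
T_c,out = -49.6 + 3121.3/(25.4 × 2.24) = 5.2601 °C

T_c,out = 5.26 °C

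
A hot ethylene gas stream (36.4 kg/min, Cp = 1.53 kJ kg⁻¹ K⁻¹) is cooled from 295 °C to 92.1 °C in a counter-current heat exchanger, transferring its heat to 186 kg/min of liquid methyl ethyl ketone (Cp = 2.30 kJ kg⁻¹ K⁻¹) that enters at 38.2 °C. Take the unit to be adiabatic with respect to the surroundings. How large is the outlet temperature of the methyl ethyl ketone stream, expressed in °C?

Heat released by hot stream: Q = 36.4 × 1.53 × (295 − 92.1) = 11300 kJ/min
Energy balance on cold side (adiabatic exchanger): Q = ṁ_c·Cp_c·(T_c,out − T_c,in)
T_c,out = 38.2 + 11300/(186 × 2.30) = 64.614 °C

T_c,out = 64.6 °C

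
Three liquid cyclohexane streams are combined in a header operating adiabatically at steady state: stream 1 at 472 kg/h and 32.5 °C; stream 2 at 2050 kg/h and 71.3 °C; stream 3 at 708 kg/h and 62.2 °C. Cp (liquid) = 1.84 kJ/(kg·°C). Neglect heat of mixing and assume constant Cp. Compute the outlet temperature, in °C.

T_out = 63.6 °C

Adiabatic, steady state ⇒ Σ ṁᵢCp,ᵢ(T_out − Tᵢ) = 0
T_out = Σ ṁᵢCp,ᵢTᵢ / Σ ṁᵢCp,ᵢ
      = 378200 / 5943.2 = 63.635 °C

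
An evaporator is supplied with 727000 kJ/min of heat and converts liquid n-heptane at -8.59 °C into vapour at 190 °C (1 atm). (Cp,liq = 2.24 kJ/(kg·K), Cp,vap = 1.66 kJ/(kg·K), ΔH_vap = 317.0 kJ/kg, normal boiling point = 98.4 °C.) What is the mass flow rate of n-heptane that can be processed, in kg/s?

ṁ = 17.1 kg/s

Δh = 2.24×(98.4−-8.59) + 317.0 + 1.66×(190−98.4) = 708.71 kJ/kg
Q = 727000 kJ/min = 12117 kJ/s = 12117 kJ/s
ṁ = Q/Δh = 12117 / 708.71 = 17.097 kg/s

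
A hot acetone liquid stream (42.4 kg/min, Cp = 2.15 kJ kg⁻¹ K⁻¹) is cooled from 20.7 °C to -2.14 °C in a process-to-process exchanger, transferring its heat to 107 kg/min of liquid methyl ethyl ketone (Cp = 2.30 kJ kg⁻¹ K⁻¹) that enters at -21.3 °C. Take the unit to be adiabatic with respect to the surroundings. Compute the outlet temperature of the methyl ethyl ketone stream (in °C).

T_c,out = -12.8 °C

Heat released by hot stream: Q = 42.4 × 2.15 × (20.7 − -2.14) = 2082.1 kJ/min
Energy balance on cold side (adiabatic exchanger): Q = ṁ_c·Cp_c·(T_c,out − T_c,in)
T_c,out = -21.3 + 2082.1/(107 × 2.30) = -12.84 °C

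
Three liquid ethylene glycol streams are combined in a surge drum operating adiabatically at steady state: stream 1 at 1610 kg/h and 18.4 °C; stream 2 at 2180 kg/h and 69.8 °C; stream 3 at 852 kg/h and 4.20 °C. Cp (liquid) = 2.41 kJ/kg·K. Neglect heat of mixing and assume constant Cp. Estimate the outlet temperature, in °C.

No heat crosses the boundary, so H_out = H_in.
Σ ṁᵢCp,ᵢTᵢ = 1610×2.41×18.4 + 2180×2.41×69.8 + 852×2.41×4.20 = 446730
Σ ṁᵢCp,ᵢ = 1610×2.41 + 2180×2.41 + 852×2.41 = 11187
T_out = 446730 / 11187 = 39.932 °C

T_out = 39.9 °C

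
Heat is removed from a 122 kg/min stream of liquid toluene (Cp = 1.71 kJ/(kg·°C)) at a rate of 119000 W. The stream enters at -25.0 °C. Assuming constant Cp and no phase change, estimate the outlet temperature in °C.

T_out = -59.2 °C

Q = 119000 W = 7140 kJ/min
ΔT = Q/(ṁ·Cp) = 7140/(122×1.71) = 34.225 K
T_out = -25.0 − 34.225 = -59.225 °C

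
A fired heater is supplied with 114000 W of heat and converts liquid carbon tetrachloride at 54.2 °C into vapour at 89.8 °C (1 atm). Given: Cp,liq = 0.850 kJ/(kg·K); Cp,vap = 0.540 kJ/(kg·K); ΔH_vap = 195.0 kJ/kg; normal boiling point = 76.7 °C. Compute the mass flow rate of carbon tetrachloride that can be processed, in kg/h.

ṁ = 1860 kg/h

Δh = 0.850×(76.7−54.2) + 195.0 + 0.540×(89.8−76.7) = 221.2 kJ/kg
Q = 114000 W = 114 kJ/s = 410400 kJ/h
ṁ = Q/Δh = 410400 / 221.2 = 1855.3 kg/h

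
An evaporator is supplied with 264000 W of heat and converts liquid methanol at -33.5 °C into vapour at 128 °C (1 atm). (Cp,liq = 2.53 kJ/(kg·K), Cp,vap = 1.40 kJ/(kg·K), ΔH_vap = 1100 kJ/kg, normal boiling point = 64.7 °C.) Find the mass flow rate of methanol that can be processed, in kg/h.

Δh = 2.53×(64.7−-33.5) + 1100 + 1.40×(128−64.7) = 1437.1 kJ/kg
Q = 264000 W = 264 kJ/s = 950400 kJ/h
ṁ = Q/Δh = 950400 / 1437.1 = 661.35 kg/h

ṁ = 661 kg/h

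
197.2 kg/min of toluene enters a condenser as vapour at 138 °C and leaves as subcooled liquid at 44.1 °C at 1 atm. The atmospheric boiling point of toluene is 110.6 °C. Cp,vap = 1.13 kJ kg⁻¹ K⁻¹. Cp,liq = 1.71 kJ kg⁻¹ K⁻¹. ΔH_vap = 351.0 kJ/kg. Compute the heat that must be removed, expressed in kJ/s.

Q_c = 1630 kJ/s

vapour 138→110.6 °C: -30.962 kJ/kg
condensation at 110.6 °C: -351 kJ/kg
liquid 110.6→44.1 °C: -113.72 kJ/kg
Δh = -30.962 + -351 + -113.72 = -495.68 kJ/kg
Q = ṁ·Δh = 197.2 kg/min × -495.68 kJ/kg = -97748 kJ/min
|Q| = 1629.1 kW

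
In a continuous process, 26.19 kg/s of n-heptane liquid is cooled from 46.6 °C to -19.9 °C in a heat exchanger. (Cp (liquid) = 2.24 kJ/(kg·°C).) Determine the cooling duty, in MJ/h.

Q_c = 14000 MJ/h

Q = ṁ·Cp·ΔT = 26.19 × 2.24 × (-19.9 − 46.6) = -3901.3 kJ/s
Cooling duty = 14045 MJ/h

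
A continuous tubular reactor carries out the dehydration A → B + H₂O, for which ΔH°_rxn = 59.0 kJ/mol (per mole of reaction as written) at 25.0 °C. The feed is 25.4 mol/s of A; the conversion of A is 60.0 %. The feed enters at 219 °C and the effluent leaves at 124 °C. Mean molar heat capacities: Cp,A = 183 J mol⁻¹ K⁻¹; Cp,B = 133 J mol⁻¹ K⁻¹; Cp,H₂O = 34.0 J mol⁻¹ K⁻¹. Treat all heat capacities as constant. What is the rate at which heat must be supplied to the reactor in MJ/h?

Extent of reaction ξ = 0.600 × 25.4 = 15.24 mol/s
Reaction term: ξ·ΔH°_rxn = 15.24 × 59.0 = 899.16 kJ/s
Sensible, feed 219→25 °C: -901.75 kJ/s
Outlet flows (mol/s): A 10.16, B 15.24, H₂O 15.24
Sensible, products 25→124 °C: 436.03 kJ/s
Q = ΔH = 433.44 kJ/s = 433.44 kW
Heat supplied = 1560.4 MJ/h

Q_in = 1560 MJ/h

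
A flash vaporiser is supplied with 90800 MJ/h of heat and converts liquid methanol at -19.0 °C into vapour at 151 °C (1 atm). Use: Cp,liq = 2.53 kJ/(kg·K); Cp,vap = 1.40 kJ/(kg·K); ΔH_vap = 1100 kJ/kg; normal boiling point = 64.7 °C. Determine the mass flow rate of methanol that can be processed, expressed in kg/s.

ṁ = 17.6 kg/s

Δh = 2.53×(64.7−-19.0) + 1100 + 1.40×(151−64.7) = 1432.6 kJ/kg
Q = 90800 MJ/h = 25222 kJ/s = 25222 kJ/s
ṁ = Q/Δh = 25222 / 1432.6 = 17.606 kg/s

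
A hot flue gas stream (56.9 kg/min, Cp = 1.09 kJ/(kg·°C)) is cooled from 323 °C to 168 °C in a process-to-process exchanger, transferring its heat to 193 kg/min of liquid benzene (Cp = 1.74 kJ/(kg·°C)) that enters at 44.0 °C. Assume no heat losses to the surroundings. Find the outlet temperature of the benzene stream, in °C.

T_c,out = 72.6 °C

Heat released by hot stream: Q = 56.9 × 1.09 × (323 − 168) = 9613.3 kJ/min
Energy balance on cold side (adiabatic exchanger): Q = ṁ_c·Cp_c·(T_c,out − T_c,in)
T_c,out = 44.0 + 9613.3/(193 × 1.74) = 72.626 °C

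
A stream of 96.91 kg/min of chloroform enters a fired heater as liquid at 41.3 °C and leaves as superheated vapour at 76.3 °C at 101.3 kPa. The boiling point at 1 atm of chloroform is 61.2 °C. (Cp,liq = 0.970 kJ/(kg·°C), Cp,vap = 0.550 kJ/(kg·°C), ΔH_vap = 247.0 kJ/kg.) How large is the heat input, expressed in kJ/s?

Q = 444 kJ/s

liquid 41.3→61.2 °C: 19.303 kJ/kg
vaporisation at 61.2 °C: 247 kJ/kg
vapour 61.2→76.3 °C: 8.305 kJ/kg
Δh = 19.303 + 247 + 8.305 = 274.61 kJ/kg
Q = ṁ·Δh = 96.91 kg/min × 274.61 kJ/kg = 26612 kJ/min
|Q| = 443.54 kW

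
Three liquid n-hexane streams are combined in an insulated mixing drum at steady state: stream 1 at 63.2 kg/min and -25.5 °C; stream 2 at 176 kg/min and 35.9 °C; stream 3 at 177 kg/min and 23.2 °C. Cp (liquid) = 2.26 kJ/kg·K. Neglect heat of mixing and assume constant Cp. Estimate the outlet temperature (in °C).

T_out = 21.2 °C

Adiabatic, steady state ⇒ Σ ṁᵢCp,ᵢ(T_out − Tᵢ) = 0
T_out = Σ ṁᵢCp,ᵢTᵢ / Σ ṁᵢCp,ᵢ
      = 19918 / 940.61 = 21.175 °C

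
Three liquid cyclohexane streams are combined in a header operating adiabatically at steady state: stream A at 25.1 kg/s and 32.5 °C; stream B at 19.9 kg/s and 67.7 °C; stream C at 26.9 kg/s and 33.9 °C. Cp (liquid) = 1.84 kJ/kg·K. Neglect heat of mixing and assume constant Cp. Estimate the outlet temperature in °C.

T_out = 42.8 °C

Energy balance with Q = 0: Σ ṁᵢCp,ᵢ(T_out − Tᵢ) = 0
T_out = Σ ṁᵢCp,ᵢTᵢ / Σ ṁᵢCp,ᵢ
      = 5657.8 / 132.3 = 42.766 °C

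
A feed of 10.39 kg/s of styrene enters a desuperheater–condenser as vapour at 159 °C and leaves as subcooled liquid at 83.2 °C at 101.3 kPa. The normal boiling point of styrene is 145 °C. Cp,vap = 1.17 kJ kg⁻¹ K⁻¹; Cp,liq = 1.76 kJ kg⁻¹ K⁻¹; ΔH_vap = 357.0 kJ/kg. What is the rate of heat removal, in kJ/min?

Q_c = 301000 kJ/min

vapour 159→145 °C: -16.38 kJ/kg
condensation at 145 °C: -357 kJ/kg
liquid 145→83.2 °C: -108.77 kJ/kg
Δh = -16.38 + -357 + -108.77 = -482.15 kJ/kg
Q = ṁ·Δh = 10.39 kg/s × -482.15 kJ/kg = -5009.5 kJ/s
|Q| = 5009.5 kW = 300570 kJ/min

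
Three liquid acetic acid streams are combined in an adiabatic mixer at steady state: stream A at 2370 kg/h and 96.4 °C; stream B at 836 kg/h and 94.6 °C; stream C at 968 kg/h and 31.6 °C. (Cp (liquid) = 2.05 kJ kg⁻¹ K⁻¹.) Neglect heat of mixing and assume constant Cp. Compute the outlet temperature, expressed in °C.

No heat crosses the boundary, so H_out = H_in.
Σ ṁᵢCp,ᵢTᵢ = 2370×2.05×96.4 + 836×2.05×94.6 + 968×2.05×31.6 = 693190
Σ ṁᵢCp,ᵢ = 2370×2.05 + 836×2.05 + 968×2.05 = 8556.7
T_out = 693190 / 8556.7 = 81.012 °C

T_out = 81.0 °C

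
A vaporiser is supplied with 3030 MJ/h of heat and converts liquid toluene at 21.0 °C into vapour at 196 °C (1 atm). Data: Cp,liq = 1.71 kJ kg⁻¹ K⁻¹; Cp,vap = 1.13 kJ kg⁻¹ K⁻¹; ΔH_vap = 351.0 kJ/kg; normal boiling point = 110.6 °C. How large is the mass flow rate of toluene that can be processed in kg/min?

ṁ = 84.1 kg/min

Δh = 1.71×(110.6−21.0) + 351.0 + 1.13×(196−110.6) = 600.72 kJ/kg
Q = 3030 MJ/h = 841.67 kJ/s = 50500 kJ/min
ṁ = Q/Δh = 50500 / 600.72 = 84.066 kg/min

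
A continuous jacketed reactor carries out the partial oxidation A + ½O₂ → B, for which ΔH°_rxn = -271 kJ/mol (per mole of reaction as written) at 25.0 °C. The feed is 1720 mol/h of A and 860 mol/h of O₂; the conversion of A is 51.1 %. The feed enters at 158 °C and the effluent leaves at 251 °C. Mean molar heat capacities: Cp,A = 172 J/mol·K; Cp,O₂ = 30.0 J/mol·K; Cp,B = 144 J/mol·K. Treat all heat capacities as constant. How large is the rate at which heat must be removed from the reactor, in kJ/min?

Extent of reaction ξ = 0.511 × 1720 = 878.92 mol/h
Reaction term: ξ·ΔH°_rxn = 878.92 × -271 = -238190 kJ/h
Sensible, feed 158→25 °C: -42778 kJ/h
Outlet flows (mol/h): A 841.08, O₂ 420.54, B 878.92
Sensible, products 25→251 °C: 64149 kJ/h
Q = ΔH = -216820 kJ/h = -60.227 kW
Heat removed = 3613.6 kJ/min

Q_out = 3610 kJ/min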